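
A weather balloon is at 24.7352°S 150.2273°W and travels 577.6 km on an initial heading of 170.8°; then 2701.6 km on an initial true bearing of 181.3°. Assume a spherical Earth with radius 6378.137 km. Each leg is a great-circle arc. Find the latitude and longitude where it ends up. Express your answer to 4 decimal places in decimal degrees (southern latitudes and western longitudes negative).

latitude -54.1140°, longitude -150.1836°

Apply the spherical direct solution leg by leg, carrying full precision between legs.
Leg 1: from (-24.7352°, -150.2273°), δ = 577.6/6378.137 = 0.090559 rad, θ = 170.8° → φ = -29.8540°, λ = -149.2721°.
Leg 2: from (-29.8540°, -149.2721°), δ = 2701.6/6378.137 = 0.423572 rad, θ = 181.3° → φ = -54.1140°, λ = -150.1836°.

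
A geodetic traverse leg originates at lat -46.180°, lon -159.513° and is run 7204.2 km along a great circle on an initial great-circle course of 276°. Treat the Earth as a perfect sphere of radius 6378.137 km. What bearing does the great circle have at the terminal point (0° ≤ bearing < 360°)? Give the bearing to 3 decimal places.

The arc subtends δ = 7204.2/6378.137 = 1.129515 rad at the centre.
Start latitude φ₁ = -0.805993 rad; initial bearing θ = 4.817109 rad.
sin φ₂ = sin φ₁ cos δ + cos φ₁ sin δ cos θ = (-0.721519)(0.427099) + (0.692395)(0.904205)(0.104528) = -0.242718
φ₂ = asin(-0.242718) = -0.245166 rad = -14.047°.
Δλ = atan2( sin θ sin δ cos φ₁ , cos δ − sin φ₁ sin φ₂ ) = atan2(-0.622637, 0.251973) = -1.186256 rad = -67.967°.
λ₂ = -159.513° + -67.967° = -227.480°, normalized to (−180°, 180°] → 132.520°.
The forward bearing on arrival equals the back-azimuth from the destination plus 180°.
Back-azimuth from P₂ (-14.047°, 132.520°) to P₁ (-46.180°, -159.513°), with Δλ' = λ₁ − λ₂ = -292.033°: atan2( sin Δλ' cos φ₁ , cos φ₂ sin φ₁ − sin φ₂ cos φ₁ cos Δλ' ) = 134.779°.
Final bearing = (134.779° + 180°) mod 360° = 314.779°.

final bearing 314.779°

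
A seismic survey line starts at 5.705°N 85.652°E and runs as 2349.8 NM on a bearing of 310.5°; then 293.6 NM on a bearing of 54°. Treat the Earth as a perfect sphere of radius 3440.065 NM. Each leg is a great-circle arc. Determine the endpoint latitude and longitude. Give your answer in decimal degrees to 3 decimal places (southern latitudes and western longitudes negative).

latitude 31.806°, longitude 57.021°

Apply the spherical direct solution leg by leg, carrying full precision between legs.
Leg 1: from (5.705°, 85.652°), δ = 2349.8/3440.065 = 0.683068 rad, θ = 310.5° → φ = 29.012°, λ = 52.366°.
Leg 2: from (29.012°, 52.366°), δ = 293.6/3440.065 = 0.085347 rad, θ = 54° → φ = 31.806°, λ = 57.021°.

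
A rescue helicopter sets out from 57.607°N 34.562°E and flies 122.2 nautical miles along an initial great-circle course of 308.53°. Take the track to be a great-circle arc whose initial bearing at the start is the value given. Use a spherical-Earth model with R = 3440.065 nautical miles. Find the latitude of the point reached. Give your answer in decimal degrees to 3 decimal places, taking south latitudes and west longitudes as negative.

latitude 58.839°

Central angle δ = d/R = 0.035523 rad.
Converting: φ₁ = 1.005432 rad, θ = 5.384864 rad.
Destination latitude: φ₂ = arcsin( sin φ₁ cos δ + cos φ₁ sin δ cos θ ) = arcsin(0.855713) = 58.839°.
Then Δλ = atan2(-0.014884, 0.276811) = -0.053718 rad, from sin θ sin δ cos φ₁ over cos δ − sin φ₁ sin φ₂.
λ₂ = λ₁ + Δλ = 31.484°.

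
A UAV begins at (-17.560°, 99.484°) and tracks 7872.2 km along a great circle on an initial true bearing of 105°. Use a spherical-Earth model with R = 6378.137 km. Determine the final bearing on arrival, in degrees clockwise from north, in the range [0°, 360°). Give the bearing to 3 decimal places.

final bearing 77.552°

Central angle δ = d/R = 1.234248 rad.
Start latitude φ₁ = -0.306480 rad; initial bearing θ = 1.832596 rad.
Applying the spherical law of cosines for sides, sin φ₂ = sin φ₁ cos δ + cos φ₁ sin δ cos θ = -0.332548, so φ₂ = -19.423°.
Δλ = atan2( sin θ sin δ cos φ₁ , cos δ − sin φ₁ sin φ₂ ) = atan2(0.869252, 0.229900) = 1.312236 rad = 75.186°.
λ₂ = 99.484° + 75.186° = 174.670°.
The forward bearing on arrival equals the back-azimuth from the destination plus 180°.
Back-azimuth from P₂ (-19.423°, 174.670°) to P₁ (-17.560°, 99.484°), with Δλ' = λ₁ − λ₂ = -75.186°: atan2( sin Δλ' cos φ₁ , cos φ₂ sin φ₁ − sin φ₂ cos φ₁ cos Δλ' ) = 257.552°.
Final bearing = (257.552° + 180°) mod 360° = 77.552°.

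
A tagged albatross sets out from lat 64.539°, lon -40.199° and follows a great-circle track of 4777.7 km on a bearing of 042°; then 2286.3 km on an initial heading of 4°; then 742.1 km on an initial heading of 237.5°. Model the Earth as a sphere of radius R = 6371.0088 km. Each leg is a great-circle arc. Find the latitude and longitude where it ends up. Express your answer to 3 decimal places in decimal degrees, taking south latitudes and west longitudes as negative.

latitude 76.990°, longitude 51.318°

Apply the spherical direct solution leg by leg, carrying full precision between legs.
Leg 1: from (64.539°, -40.199°), δ = 4777.7/6371.0088 = 0.749913 rad, θ = 42° → φ = 61.453°, λ = 67.180°.
Leg 2: from (61.453°, 67.180°), δ = 2286.3/6371.0088 = 0.358860 rad, θ = 4° → φ = 81.847°, λ = 77.128°.
Leg 3: from (81.847°, 77.128°), δ = 742.1/6371.0088 = 0.116481 rad, θ = 237.5° → φ = 76.990°, λ = 51.318°.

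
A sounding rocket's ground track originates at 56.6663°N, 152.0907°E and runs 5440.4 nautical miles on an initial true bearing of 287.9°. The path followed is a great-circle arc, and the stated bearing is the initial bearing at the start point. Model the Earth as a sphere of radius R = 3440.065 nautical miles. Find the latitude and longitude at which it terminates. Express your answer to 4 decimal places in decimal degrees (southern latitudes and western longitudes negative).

latitude 9.2046°, longitude 46.6599°

The arc subtends δ = 5440.4/3440.065 = 1.581482 rad at the centre.
Converting: φ₁ = 0.989014 rad, θ = 5.024803 rad.
Destination latitude: φ₂ = arcsin( sin φ₁ cos δ + cos φ₁ sin δ cos θ ) = arcsin(0.159960) = 9.2046°.
For the longitude increment, Δλ = atan2( sin θ sin δ cos φ₁, cos δ − sin φ₁ sin φ₂ ) = atan2(-0.522885, -0.144329) = -105.4308°.
λ₂ = λ₁ + Δλ = 46.6599°.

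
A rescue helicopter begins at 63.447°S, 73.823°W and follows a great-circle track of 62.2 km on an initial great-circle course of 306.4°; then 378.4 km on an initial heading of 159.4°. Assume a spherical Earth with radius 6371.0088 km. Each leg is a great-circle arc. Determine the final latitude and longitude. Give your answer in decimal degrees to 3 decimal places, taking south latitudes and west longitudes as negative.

Apply the spherical direct solution leg by leg, carrying full precision between legs.
Leg 1: from (-63.447°, -73.823°), δ = 62.2/6371.0088 = 0.009763 rad, θ = 306.4° → φ = -63.112°, λ = -74.819°.
Leg 2: from (-63.112°, -74.819°), δ = 378.4/6371.0088 = 0.059394 rad, θ = 159.4° → φ = -66.269°, λ = -71.844°.

latitude -66.269°, longitude -71.844°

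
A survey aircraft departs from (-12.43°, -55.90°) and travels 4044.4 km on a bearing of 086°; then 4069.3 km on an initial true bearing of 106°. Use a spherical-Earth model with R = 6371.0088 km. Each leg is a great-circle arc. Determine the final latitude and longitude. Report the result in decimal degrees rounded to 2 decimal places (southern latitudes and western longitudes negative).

latitude -15.64°, longitude 17.27°

Apply the spherical direct solution leg by leg, carrying full precision between legs.
Leg 1: from (-12.43°, -55.90°), δ = 4044.4/6371.0088 = 0.634813 rad, θ = 86° → φ = -7.64°, λ = -19.25°.
Leg 2: from (-7.64°, -19.25°), δ = 4069.3/6371.0088 = 0.638721 rad, θ = 106° → φ = -15.64°, λ = 17.27°.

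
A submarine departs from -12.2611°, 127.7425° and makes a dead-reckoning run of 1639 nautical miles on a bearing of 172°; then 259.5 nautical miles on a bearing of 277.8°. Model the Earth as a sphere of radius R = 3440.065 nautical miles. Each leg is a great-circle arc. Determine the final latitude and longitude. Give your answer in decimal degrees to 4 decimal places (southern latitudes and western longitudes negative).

Apply the spherical direct solution leg by leg, carrying full precision between legs.
Leg 1: from (-12.2611°, 127.7425°), δ = 1639/3440.065 = 0.476444 rad, θ = 172° → φ = -39.2360°, λ = 132.4694°.
Leg 2: from (-39.2360°, 132.4694°), δ = 259.5/3440.065 = 0.075435 rad, θ = 277.8° → φ = -38.5205°, λ = 126.9931°.

latitude -38.5205°, longitude 126.9931°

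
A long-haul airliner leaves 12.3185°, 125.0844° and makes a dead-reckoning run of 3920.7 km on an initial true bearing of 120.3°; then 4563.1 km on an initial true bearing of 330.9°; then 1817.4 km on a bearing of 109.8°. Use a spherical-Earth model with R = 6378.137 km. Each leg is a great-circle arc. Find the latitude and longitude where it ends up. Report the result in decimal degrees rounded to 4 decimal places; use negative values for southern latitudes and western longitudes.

latitude 22.5720°, longitude 150.3753°

Apply the spherical direct solution leg by leg, carrying full precision between legs.
Leg 1: from (12.3185°, 125.0844°), δ = 3920.7/6378.137 = 0.614709 rad, θ = 120.3° → φ = -6.3143°, λ = 155.1491°.
Leg 2: from (-6.3143°, 155.1491°), δ = 4563.1/6378.137 = 0.715428 rad, θ = 330.9° → φ = 29.1207°, λ = 133.7313°.
Leg 3: from (29.1207°, 133.7313°), δ = 1817.4/6378.137 = 0.284942 rad, θ = 109.8° → φ = 22.5720°, λ = 150.3753°.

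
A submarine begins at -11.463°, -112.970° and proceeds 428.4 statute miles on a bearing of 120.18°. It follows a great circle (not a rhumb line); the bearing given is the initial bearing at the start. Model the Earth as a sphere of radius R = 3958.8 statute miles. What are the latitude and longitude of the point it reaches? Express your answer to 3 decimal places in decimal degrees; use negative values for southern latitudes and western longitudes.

δ = 428.4/3958.8 = 0.108215 rad (6.2002°).
Start latitude φ₁ = -0.200067 rad; initial bearing θ = 2.097537 rad.
sin φ₂ = sin φ₁ cos δ + cos φ₁ sin δ cos θ = (-0.198735)(0.994151) + (0.980053)(0.108004)(-0.502718) = -0.250785
φ₂ = asin(-0.250785) = -0.253491 rad = -14.524°.
For the longitude increment, Δλ = atan2( sin θ sin δ cos φ₁, cos δ − sin φ₁ sin φ₂ ) = atan2(0.091501, 0.944311) = 5.535°.
λ₂ = -112.970° + 5.535° = -107.435°.

latitude -14.524°, longitude -107.435°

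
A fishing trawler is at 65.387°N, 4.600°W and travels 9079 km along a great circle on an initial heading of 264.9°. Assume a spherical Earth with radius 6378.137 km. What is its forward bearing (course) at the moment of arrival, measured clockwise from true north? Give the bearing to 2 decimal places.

final bearing 204.63°

δ = 9079/6378.137 = 1.423456 rad (81.5580°).
Converting: φ₁ = 1.141218 rad, θ = 4.623377 rad.
Destination latitude: φ₂ = arcsin( sin φ₁ cos δ + cos φ₁ sin δ cos θ ) = arcsin(0.096847) = 5.558°.
For the longitude increment, Δλ = atan2( sin θ sin δ cos φ₁, cos δ − sin φ₁ sin φ₂ ) = atan2(-0.410344, 0.058760) = -81.851°.
λ₂ = λ₁ + Δλ = -86.451°.
The forward bearing on arrival equals the back-azimuth from the destination plus 180°.
Back-azimuth from P₂ (5.56°, -86.45°) to P₁ (65.39°, -4.60°), with Δλ' = λ₁ − λ₂ = 81.85°: atan2( sin Δλ' cos φ₁ , cos φ₂ sin φ₁ − sin φ₂ cos φ₁ cos Δλ' ) = 24.63°.
Final bearing = (24.63° + 180°) mod 360° = 204.63°.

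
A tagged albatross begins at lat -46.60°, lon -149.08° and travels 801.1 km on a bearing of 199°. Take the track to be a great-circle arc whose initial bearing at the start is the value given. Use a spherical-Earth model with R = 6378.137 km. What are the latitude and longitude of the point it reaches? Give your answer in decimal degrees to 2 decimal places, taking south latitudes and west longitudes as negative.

latitude -53.34°, longitude -153.00°

Central angle δ = d/R = 0.125601 rad.
Converting: φ₁ = -0.813323 rad, θ = 3.473205 rad.
sin φ₂ = sin φ₁ cos δ + cos φ₁ sin δ cos θ = (-0.726575)(0.992123) + (0.687088)(0.125271)(-0.945519) = -0.802234
φ₂ = asin(-0.802234) = -0.931028 rad = -53.34°.
For the longitude increment, Δλ = atan2( sin θ sin δ cos φ₁, cos δ − sin φ₁ sin φ₂ ) = atan2(-0.028022, 0.409240) = -3.92°.
λ₂ = -149.08° + -3.92° = -153.00°.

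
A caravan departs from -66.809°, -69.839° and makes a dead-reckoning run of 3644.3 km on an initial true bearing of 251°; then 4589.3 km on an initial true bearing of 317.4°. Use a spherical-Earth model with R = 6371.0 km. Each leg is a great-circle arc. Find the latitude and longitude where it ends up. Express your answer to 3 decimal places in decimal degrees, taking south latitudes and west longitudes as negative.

latitude -21.796°, longitude -170.298°

Apply the spherical direct solution leg by leg, carrying full precision between legs.
Leg 1: from (-66.809°, -69.839°), δ = 3644.3/6371 = 0.572014 rad, θ = 251° → φ = -57.381°, λ = -141.555°.
Leg 2: from (-57.381°, -141.555°), δ = 4589.3/6371 = 0.720342 rad, θ = 317.4° → φ = -21.796°, λ = -170.298°.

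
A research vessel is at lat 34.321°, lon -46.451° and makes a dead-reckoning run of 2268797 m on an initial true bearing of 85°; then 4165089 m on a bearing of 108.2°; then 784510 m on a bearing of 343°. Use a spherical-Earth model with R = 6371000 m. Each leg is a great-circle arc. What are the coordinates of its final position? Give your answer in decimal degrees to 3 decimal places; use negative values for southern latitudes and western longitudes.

Apply the spherical direct solution leg by leg, carrying full precision between legs.
Leg 1: from (34.321°, -46.451°), δ = 2268797/6371000 = 0.356113 rad, θ = 85° → φ = 33.611°, λ = -21.804°.
Leg 2: from (33.611°, -21.804°), δ = 4165089/6371000 = 0.653757 rad, θ = 108.2° → φ = 16.333°, λ = 15.212°.
Leg 3: from (16.333°, 15.212°), δ = 784510/6371000 = 0.123138 rad, θ = 343° → φ = 23.067°, λ = 12.975°.

latitude 23.067°, longitude 12.975°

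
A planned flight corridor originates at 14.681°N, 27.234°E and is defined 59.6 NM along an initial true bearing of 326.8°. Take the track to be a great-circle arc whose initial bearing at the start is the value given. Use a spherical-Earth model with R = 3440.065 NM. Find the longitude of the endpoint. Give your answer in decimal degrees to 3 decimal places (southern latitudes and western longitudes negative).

longitude 26.670°

Angular distance δ = d/R = 59.6 / 3440.065 = 0.017325 rad.
With φ₁ = 14.681° = 0.256232 rad and θ = 326.8° = 5.703736 rad:
sin φ₂ = sin φ₁ cos δ + cos φ₁ sin δ cos θ = (0.253437)(0.999850) + (0.967352)(0.017324)(0.836764) = 0.267422
φ₂ = asin(0.267422) = 0.270717 rad = 15.511°.
Then Δλ = atan2(-0.009176, 0.932075) = -0.009845 rad, from sin θ sin δ cos φ₁ over cos δ − sin φ₁ sin φ₂.
λ₂ = λ₁ + Δλ = 26.670°.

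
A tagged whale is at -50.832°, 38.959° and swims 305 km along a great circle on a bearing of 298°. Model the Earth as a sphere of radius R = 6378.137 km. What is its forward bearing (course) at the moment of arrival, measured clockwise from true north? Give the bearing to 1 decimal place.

final bearing 300.9°

δ = 305/6378.137 = 0.047820 rad (2.7399°).
Converting: φ₁ = -0.887186 rad, θ = 5.201081 rad.
Applying the spherical law of cosines for sides, sin φ₂ = sin φ₁ cos δ + cos φ₁ sin δ cos θ = -0.760237, so φ₂ = -49.485°.
Then Δλ = atan2(-0.026657, 0.409447) = -0.065014 rad, from sin θ sin δ cos φ₁ over cos δ − sin φ₁ sin φ₂.
λ₂ = 38.959° + -3.725° = 35.234°.
The forward bearing on arrival equals the back-azimuth from the destination plus 180°.
Back-azimuth from P₂ (-49.5°, 35.2°) to P₁ (-50.8°, 39.0°), with Δλ' = λ₁ − λ₂ = 3.7°: atan2( sin Δλ' cos φ₁ , cos φ₂ sin φ₁ − sin φ₂ cos φ₁ cos Δλ' ) = 120.9°.
Final bearing = (120.9° + 180°) mod 360° = 300.9°.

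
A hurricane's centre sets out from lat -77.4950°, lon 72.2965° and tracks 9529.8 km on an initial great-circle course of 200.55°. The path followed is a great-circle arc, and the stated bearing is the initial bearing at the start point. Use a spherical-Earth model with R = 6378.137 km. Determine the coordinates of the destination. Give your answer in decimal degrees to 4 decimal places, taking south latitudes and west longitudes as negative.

latitude -16.0765°, longitude -86.3428°

Angular distance δ = d/R = 9529.8 / 6378.137 = 1.494135 rad.
Start latitude φ₁ = -1.352543 rad; initial bearing θ = 3.500258 rad.
sin φ₂ = sin φ₁ cos δ + cos φ₁ sin δ cos θ = (-0.976277)(0.076586) + (0.216525)(0.997063)(-0.936366) = -0.276920
φ₂ = asin(-0.276920) = -0.280587 rad = -16.0765°.
For the longitude increment, Δλ = atan2( sin θ sin δ cos φ₁, cos δ − sin φ₁ sin φ₂ ) = atan2(-0.075782, -0.193765) = -158.6393°.
λ₂ = λ₁ + Δλ = -86.3428°.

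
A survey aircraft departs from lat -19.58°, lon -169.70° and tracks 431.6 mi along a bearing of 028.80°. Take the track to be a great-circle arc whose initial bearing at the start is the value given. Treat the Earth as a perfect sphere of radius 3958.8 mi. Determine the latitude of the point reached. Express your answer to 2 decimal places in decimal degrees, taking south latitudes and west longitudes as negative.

latitude -14.08°

Central angle δ = d/R = 0.109023 rad.
Converting: φ₁ = -0.341735 rad, θ = 0.502655 rad.
sin φ₂ = sin φ₁ cos δ + cos φ₁ sin δ cos θ = (-0.335123)(0.994063) + (0.942174)(0.108807)(0.876307) = -0.243298
φ₂ = asin(-0.243298) = -0.245765 rad = -14.08°.
Δλ = atan2( sin θ sin δ cos φ₁ , cos δ − sin φ₁ sin φ₂ ) = atan2(0.049387, 0.912528) = 0.054068 rad = 3.10°.
λ₂ = -169.70° + 3.10° = -166.60°.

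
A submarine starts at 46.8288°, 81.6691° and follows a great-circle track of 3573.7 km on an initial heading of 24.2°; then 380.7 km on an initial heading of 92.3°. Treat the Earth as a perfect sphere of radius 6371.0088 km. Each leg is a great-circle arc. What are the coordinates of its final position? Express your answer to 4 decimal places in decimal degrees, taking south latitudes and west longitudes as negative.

Apply the spherical direct solution leg by leg, carrying full precision between legs.
Leg 1: from (46.8288°, 81.6691°), δ = 3573.7/6371.0088 = 0.560932 rad, θ = 24.2° → φ = 71.7199°, λ = 125.7149°.
Leg 2: from (71.7199°, 125.7149°), δ = 380.7/6371.0088 = 0.059755 rad, θ = 92.3° → φ = 71.2782°, λ = 136.4290°.

latitude 71.2782°, longitude 136.4290°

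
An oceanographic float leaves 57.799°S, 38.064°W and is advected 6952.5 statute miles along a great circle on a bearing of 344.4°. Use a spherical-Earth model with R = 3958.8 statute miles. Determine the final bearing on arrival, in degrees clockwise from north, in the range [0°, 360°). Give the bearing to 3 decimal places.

Central angle δ = d/R = 1.756214 rad.
Start latitude φ₁ = -1.008783 rad; initial bearing θ = 6.010914 rad.
Applying the spherical law of cosines for sides, sin φ₂ = sin φ₁ cos δ + cos φ₁ sin δ cos θ = 0.660463, so φ₂ = 41.335°.
Δλ = atan2( sin θ sin δ cos φ₁ , cos δ − sin φ₁ sin φ₂ ) = atan2(-0.140849, 0.374516) = -0.359719 rad = -20.610°.
λ₂ = -38.064° + -20.610° = -58.674°.
The forward bearing on arrival equals the back-azimuth from the destination plus 180°.
Back-azimuth from P₂ (41.335°, -58.674°) to P₁ (-57.799°, -38.064°), with Δλ' = λ₁ − λ₂ = 20.610°: atan2( sin Δλ' cos φ₁ , cos φ₂ sin φ₁ − sin φ₂ cos φ₁ cos Δλ' ) = 168.997°.
Final bearing = (168.997° + 180°) mod 360° = 348.997°.

final bearing 348.997°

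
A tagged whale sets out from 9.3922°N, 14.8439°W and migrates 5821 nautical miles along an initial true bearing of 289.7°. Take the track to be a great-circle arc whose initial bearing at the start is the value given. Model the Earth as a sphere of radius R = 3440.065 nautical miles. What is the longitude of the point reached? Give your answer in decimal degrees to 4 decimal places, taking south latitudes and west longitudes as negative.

Angular distance δ = d/R = 5821 / 3440.065 = 1.692119 rad.
With φ₁ = 9.3922° = 0.163925 rad and θ = 289.7° = 5.056219 rad:
sin φ₂ = sin φ₁ cos δ + cos φ₁ sin δ cos θ = (0.163192)(-0.121025) + (0.986594)(0.992649)(0.337095) = 0.310381
φ₂ = asin(0.310381) = 0.315594 rad = 18.0822°.
Δλ = atan2( sin θ sin δ cos φ₁ , cos δ − sin φ₁ sin φ₂ ) = atan2(-0.922022, -0.171677) = -1.754885 rad = -100.5475°.
Hence λ₂ = -14.8439° + -100.5475° = -115.3914°.

longitude -115.3914°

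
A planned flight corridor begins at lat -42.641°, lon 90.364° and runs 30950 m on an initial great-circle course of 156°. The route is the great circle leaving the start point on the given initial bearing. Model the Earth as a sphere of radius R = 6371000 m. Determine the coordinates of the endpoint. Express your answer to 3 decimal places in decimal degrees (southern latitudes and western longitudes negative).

Central angle δ = d/R = 0.004858 rad.
With φ₁ = -42.641° = -0.744226 rad and θ = 156° = 2.722714 rad:
sin φ₂ = sin φ₁ cos δ + cos φ₁ sin δ cos θ = (-0.677403)(0.999988) + (0.735613)(0.004858)(-0.913545) = -0.680659
φ₂ = asin(-0.680659) = -0.748662 rad = -42.895°.
Then Δλ = atan2(0.001453, 0.538908) = 0.002697 rad, from sin θ sin δ cos φ₁ over cos δ − sin φ₁ sin φ₂.
λ₂ = λ₁ + Δλ = 90.519°.

latitude -42.895°, longitude 90.519°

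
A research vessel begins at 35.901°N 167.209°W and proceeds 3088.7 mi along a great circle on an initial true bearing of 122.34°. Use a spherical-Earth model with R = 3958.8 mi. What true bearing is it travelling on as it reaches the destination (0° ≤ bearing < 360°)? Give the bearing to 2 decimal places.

The arc subtends δ = 3088.7/3958.8 = 0.780211 rad at the centre.
Converting: φ₁ = 0.626591 rad, θ = 2.135236 rad.
sin φ₂ = sin φ₁ cos δ + cos φ₁ sin δ cos θ = (0.586386)(0.710765) + (0.810031)(0.703430)(-0.534942) = 0.111973
φ₂ = asin(0.111973) = 0.112208 rad = 6.429°.
Δλ = atan2( sin θ sin δ cos φ₁ , cos δ − sin φ₁ sin φ₂ ) = atan2(0.481418, 0.645106) = 0.641104 rad = 36.733°.
Hence λ₂ = -167.209° + 36.733° = -130.476°.
The forward bearing on arrival equals the back-azimuth from the destination plus 180°.
Back-azimuth from P₂ (6.43°, -130.48°) to P₁ (35.90°, -167.21°), with Δλ' = λ₁ − λ₂ = -36.73°: atan2( sin Δλ' cos φ₁ , cos φ₂ sin φ₁ − sin φ₂ cos φ₁ cos Δλ' ) = 316.47°.
Final bearing = (316.47° + 180°) mod 360° = 136.47°.

final bearing 136.47°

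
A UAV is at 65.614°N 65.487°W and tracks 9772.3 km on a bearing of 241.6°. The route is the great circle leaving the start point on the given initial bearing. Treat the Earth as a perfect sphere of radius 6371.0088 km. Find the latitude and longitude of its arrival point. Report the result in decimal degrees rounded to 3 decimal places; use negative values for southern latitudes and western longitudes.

latitude -9.359°, longitude -128.475°

The arc subtends δ = 9772.3/6371.0088 = 1.533870 rad at the centre.
With φ₁ = 65.614° = 1.145180 rad and θ = 241.6° = 4.216715 rad:
Destination latitude: φ₂ = arcsin( sin φ₁ cos δ + cos φ₁ sin δ cos θ ) = arcsin(-0.162619) = -9.359°.
Δλ = atan2( sin θ sin δ cos φ₁ , cos δ − sin φ₁ sin φ₂ ) = atan2(-0.362943, 0.185028) = -1.099340 rad = -62.988°.
λ₂ = -65.487° + -62.988° = -128.475°.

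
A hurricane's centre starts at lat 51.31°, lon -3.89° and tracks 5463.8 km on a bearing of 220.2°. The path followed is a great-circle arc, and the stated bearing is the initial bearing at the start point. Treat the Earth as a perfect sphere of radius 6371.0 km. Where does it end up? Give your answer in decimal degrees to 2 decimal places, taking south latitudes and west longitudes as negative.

latitude 8.60°, longitude -33.47°

The arc subtends δ = 5463.8/6371 = 0.857605 rad at the centre.
Start latitude φ₁ = 0.895528 rad; initial bearing θ = 3.843215 rad.
Destination latitude: φ₂ = arcsin( sin φ₁ cos δ + cos φ₁ sin δ cos θ ) = arcsin(0.149581) = 8.60°.
Δλ = atan2( sin θ sin δ cos φ₁ , cos δ − sin φ₁ sin φ₂ ) = atan2(-0.305143, 0.537497) = -0.516339 rad = -29.58°.
λ₂ = -3.89° + -29.58° = -33.47°.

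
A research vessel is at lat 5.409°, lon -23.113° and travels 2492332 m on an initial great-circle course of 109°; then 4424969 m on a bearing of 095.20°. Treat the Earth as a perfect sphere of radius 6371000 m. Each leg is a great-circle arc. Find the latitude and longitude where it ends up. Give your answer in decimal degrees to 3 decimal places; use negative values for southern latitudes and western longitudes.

latitude -4.932°, longitude 37.809°

Apply the spherical direct solution leg by leg, carrying full precision between legs.
Leg 1: from (5.409°, -23.113°), δ = 2492332/6371000 = 0.391199 rad, θ = 109° → φ = -2.088°, λ = -1.966°.
Leg 2: from (-2.088°, -1.966°), δ = 4424969/6371000 = 0.694549 rad, θ = 95.2° → φ = -4.932°, λ = 37.809°.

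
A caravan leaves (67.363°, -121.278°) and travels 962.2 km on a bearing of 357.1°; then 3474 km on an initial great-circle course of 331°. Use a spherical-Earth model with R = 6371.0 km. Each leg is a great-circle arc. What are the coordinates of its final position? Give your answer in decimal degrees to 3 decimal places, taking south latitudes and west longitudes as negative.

latitude 69.940°, longitude 104.064°

Apply the spherical direct solution leg by leg, carrying full precision between legs.
Leg 1: from (67.363°, -121.278°), δ = 962.2/6371 = 0.151028 rad, θ = 357.1° → φ = 75.999°, λ = -123.081°.
Leg 2: from (75.999°, -123.081°), δ = 3474/6371 = 0.545283 rad, θ = 331° → φ = 69.940°, λ = 104.064°.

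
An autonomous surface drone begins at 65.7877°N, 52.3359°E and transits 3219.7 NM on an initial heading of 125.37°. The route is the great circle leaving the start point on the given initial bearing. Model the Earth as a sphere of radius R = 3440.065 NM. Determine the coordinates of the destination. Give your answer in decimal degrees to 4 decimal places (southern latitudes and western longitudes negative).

latitude 20.4718°, longitude 96.8280°

Central angle δ = d/R = 0.935942 rad.
Converting: φ₁ = 1.148212 rad, θ = 2.188119 rad.
sin φ₂ = sin φ₁ cos δ + cos φ₁ sin δ cos θ = (0.912032)(0.593061) + (0.410119)(0.805158)(-0.578854) = 0.349747
φ₂ = asin(0.349747) = 0.357301 rad = 20.4718°.
Then Δλ = atan2(0.269264, 0.274080) = 0.776534 rad, from sin θ sin δ cos φ₁ over cos δ − sin φ₁ sin φ₂.
λ₂ = 52.3359° + 44.4921° = 96.8280°.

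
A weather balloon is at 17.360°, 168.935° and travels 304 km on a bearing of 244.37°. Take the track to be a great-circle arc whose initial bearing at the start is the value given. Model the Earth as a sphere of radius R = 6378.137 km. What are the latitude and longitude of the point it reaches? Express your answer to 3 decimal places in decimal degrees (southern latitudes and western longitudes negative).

latitude 16.163°, longitude 166.372°

δ = 304/6378.137 = 0.047663 rad (2.7309°).
Converting: φ₁ = 0.302989 rad, θ = 4.265061 rad.
sin φ₂ = sin φ₁ cos δ + cos φ₁ sin δ cos θ = (0.298375)(0.998864) + (0.954449)(0.047645)(-0.432558) = 0.278365
φ₂ = asin(0.278365) = 0.282092 rad = 16.163°.
Then Δλ = atan2(-0.041000, 0.915807) = -0.044739 rad, from sin θ sin δ cos φ₁ over cos δ − sin φ₁ sin φ₂.
λ₂ = 168.935° + -2.563° = 166.372°.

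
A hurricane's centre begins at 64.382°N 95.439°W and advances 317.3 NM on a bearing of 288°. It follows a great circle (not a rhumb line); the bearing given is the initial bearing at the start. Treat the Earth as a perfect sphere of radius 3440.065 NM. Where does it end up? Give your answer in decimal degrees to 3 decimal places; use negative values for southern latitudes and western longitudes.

δ = 317.3/3440.065 = 0.092237 rad (5.2848°).
Start latitude φ₁ = 1.123678 rad; initial bearing θ = 5.026548 rad.
sin φ₂ = sin φ₁ cos δ + cos φ₁ sin δ cos θ = (0.901697)(0.995749) + (0.432369)(0.092106)(0.309017) = 0.910170
φ₂ = asin(0.910170) = 1.143694 rad = 65.529°.
Then Δλ = atan2(-0.037875, 0.175052) = -0.213078 rad, from sin θ sin δ cos φ₁ over cos δ − sin φ₁ sin φ₂.
λ₂ = λ₁ + Δλ = -107.647°.

latitude 65.529°, longitude -107.647°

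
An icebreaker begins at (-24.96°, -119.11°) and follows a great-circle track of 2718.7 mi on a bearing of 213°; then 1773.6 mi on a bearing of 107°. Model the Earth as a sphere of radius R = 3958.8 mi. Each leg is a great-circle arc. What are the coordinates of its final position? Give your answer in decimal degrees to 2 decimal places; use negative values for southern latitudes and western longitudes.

Apply the spherical direct solution leg by leg, carrying full precision between legs.
Leg 1: from (-24.96°, -119.11°), δ = 2718.7/3958.8 = 0.686749 rad, θ = 213° → φ = -53.94°, λ = -155.03°.
Leg 2: from (-53.94°, -155.03°), δ = 1773.6/3958.8 = 0.448015 rad, θ = 107° → φ = -53.43°, λ = -110.97°.

latitude -53.43°, longitude -110.97°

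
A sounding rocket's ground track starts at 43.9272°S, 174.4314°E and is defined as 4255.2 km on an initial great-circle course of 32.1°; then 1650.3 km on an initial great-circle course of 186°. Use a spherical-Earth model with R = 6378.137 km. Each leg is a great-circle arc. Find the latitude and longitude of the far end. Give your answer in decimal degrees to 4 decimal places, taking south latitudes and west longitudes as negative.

Apply the spherical direct solution leg by leg, carrying full precision between legs.
Leg 1: from (-43.9272°, 174.4314°), δ = 4255.2/6378.137 = 0.667154 rad, θ = 32.1° → φ = -9.6416°, λ = -166.0863°.
Leg 2: from (-9.6416°, -166.0863°), δ = 1650.3/6378.137 = 0.258743 rad, θ = 186° → φ = -24.3795°, λ = -167.7690°.

latitude -24.3795°, longitude -167.7690°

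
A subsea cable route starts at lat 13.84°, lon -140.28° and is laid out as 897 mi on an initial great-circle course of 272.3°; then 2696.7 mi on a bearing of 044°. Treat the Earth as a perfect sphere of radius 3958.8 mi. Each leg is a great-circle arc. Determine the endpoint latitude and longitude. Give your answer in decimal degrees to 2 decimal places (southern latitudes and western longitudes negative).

latitude 38.86°, longitude -119.48°

Apply the spherical direct solution leg by leg, carrying full precision between legs.
Leg 1: from (13.84°, -140.28°), δ = 897/3958.8 = 0.226584 rad, θ = 272.3° → φ = 14.00°, λ = -153.66°.
Leg 2: from (14.00°, -153.66°), δ = 2696.7/3958.8 = 0.681191 rad, θ = 44° → φ = 38.86°, λ = -119.48°.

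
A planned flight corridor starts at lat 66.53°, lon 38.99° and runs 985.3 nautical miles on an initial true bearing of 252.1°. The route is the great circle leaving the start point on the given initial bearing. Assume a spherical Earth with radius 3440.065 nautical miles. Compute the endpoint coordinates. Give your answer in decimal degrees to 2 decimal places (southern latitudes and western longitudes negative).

δ = 985.3/3440.065 = 0.286419 rad (16.4106°).
With φ₁ = 66.53° = 1.161168 rad and θ = 252.1° = 4.399975 rad:
sin φ₂ = sin φ₁ cos δ + cos φ₁ sin δ cos θ = (0.917269)(0.959262) + (0.398269)(0.282519)(-0.307357) = 0.845317
φ₂ = asin(0.845317) = 1.007159 rad = 57.71°.
For the longitude increment, Δλ = atan2( sin θ sin δ cos φ₁, cos δ − sin φ₁ sin φ₂ ) = atan2(-0.107072, 0.183878) = -30.21°.
λ₂ = 38.99° + -30.21° = 8.78°.

latitude 57.71°, longitude 8.78°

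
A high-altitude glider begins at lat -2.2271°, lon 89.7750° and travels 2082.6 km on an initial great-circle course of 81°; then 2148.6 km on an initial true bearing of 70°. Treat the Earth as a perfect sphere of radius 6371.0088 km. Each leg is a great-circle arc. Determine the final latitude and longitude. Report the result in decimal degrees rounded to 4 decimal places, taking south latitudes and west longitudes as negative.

latitude 7.2268°, longitude 126.5327°

Apply the spherical direct solution leg by leg, carrying full precision between legs.
Leg 1: from (-2.2271°, 89.7750°), δ = 2082.6/6371.0088 = 0.326887 rad, θ = 81° → φ = 0.7672°, λ = 108.2670°.
Leg 2: from (0.7672°, 108.2670°), δ = 2148.6/6371.0088 = 0.337246 rad, θ = 70° → φ = 7.2268°, λ = 126.5327°.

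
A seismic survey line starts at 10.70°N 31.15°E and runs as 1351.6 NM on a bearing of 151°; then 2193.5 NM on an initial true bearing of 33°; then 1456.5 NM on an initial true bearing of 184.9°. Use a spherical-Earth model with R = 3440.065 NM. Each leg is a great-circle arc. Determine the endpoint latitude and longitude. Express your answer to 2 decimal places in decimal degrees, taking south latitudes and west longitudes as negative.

latitude -2.68°, longitude 60.36°

Apply the spherical direct solution leg by leg, carrying full precision between legs.
Leg 1: from (10.70°, 31.15°), δ = 1351.6/3440.065 = 0.392900 rad, θ = 151° → φ = -9.06°, λ = 41.98°.
Leg 2: from (-9.06°, 41.98°), δ = 2193.5/3440.065 = 0.637633 rad, θ = 33° → φ = 21.50°, λ = 62.38°.
Leg 3: from (21.50°, 62.38°), δ = 1456.5/3440.065 = 0.423393 rad, θ = 184.9° → φ = -2.68°, λ = 60.36°.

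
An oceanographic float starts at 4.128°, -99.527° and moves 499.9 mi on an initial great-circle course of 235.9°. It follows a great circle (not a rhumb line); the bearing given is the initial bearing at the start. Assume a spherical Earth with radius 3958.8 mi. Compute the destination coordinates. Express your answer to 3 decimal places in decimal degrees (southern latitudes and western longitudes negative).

The arc subtends δ = 499.9/3958.8 = 0.126276 rad at the centre.
Converting: φ₁ = 0.072047 rad, θ = 4.117232 rad.
Applying the spherical law of cosines for sides, sin φ₂ = sin φ₁ cos δ + cos φ₁ sin δ cos θ = 0.000988, so φ₂ = 0.057°.
Δλ = atan2( sin θ sin δ cos φ₁ , cos δ − sin φ₁ sin φ₂ ) = atan2(-0.104016, 0.991967) = -0.104476 rad = -5.986°.
λ₂ = -99.527° + -5.986° = -105.513°.

latitude 0.057°, longitude -105.513°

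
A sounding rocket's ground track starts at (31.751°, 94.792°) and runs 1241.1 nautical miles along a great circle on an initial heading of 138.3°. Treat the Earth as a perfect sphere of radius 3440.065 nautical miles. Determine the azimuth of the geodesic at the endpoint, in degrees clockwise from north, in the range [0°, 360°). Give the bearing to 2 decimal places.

The arc subtends δ = 1241.1/3440.065 = 0.360778 rad at the centre.
Start latitude φ₁ = 0.554159 rad; initial bearing θ = 2.413790 rad.
sin φ₂ = sin φ₁ cos δ + cos φ₁ sin δ cos θ = (0.526229)(0.935622) + (0.850343)(0.353002)(-0.746638) = 0.268231
φ₂ = asin(0.268231) = 0.271556 rad = 15.559°.
For the longitude increment, Δλ = atan2( sin θ sin δ cos φ₁, cos δ − sin φ₁ sin φ₂ ) = atan2(0.199684, 0.794472) = 14.109°.
λ₂ = 94.792° + 14.109° = 108.901°.
The forward bearing on arrival equals the back-azimuth from the destination plus 180°.
Back-azimuth from P₂ (15.56°, 108.90°) to P₁ (31.75°, 94.79°), with Δλ' = λ₁ − λ₂ = -14.11°: atan2( sin Δλ' cos φ₁ , cos φ₂ sin φ₁ − sin φ₂ cos φ₁ cos Δλ' ) = 324.04°.
Final bearing = (324.04° + 180°) mod 360° = 144.04°.

final bearing 144.04°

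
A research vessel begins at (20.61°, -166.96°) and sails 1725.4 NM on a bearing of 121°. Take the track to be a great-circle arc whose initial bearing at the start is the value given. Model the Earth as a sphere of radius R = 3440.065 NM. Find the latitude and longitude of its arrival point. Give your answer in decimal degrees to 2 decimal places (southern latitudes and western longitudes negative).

Central angle δ = d/R = 0.501560 rad.
Converting: φ₁ = 0.359712 rad, θ = 2.111848 rad.
sin φ₂ = sin φ₁ cos δ + cos φ₁ sin δ cos θ = (0.352005)(0.876833) + (0.935998)(0.480794)(-0.515038) = 0.076871
φ₂ = asin(0.076871) = 0.076947 rad = 4.41°.
Δλ = atan2( sin θ sin δ cos φ₁ , cos δ − sin φ₁ sin φ₂ ) = atan2(0.385745, 0.849774) = 0.426124 rad = 24.42°.
λ₂ = λ₁ + Δλ = -142.54°.

latitude 4.41°, longitude -142.54°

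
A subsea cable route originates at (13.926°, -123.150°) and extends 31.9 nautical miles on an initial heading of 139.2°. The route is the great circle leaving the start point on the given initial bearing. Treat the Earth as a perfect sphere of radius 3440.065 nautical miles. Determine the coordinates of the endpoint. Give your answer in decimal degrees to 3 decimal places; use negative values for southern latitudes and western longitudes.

latitude 13.524°, longitude -122.793°

The arc subtends δ = 31.9/3440.065 = 0.009273 rad at the centre.
With φ₁ = 13.926° = 0.243055 rad and θ = 139.2° = 2.429498 rad:
Applying the spherical law of cosines for sides, sin φ₂ = sin φ₁ cos δ + cos φ₁ sin δ cos θ = 0.233845, so φ₂ = 13.524°.
For the longitude increment, Δλ = atan2( sin θ sin δ cos φ₁, cos δ − sin φ₁ sin φ₂ ) = atan2(0.005881, 0.943678) = 0.357°.
Hence λ₂ = -123.150° + 0.357° = -122.793°.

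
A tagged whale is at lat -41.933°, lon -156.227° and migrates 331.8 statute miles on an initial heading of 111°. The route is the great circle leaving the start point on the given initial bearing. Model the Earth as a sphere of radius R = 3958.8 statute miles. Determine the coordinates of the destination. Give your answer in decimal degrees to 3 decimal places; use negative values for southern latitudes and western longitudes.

latitude -43.490°, longitude -150.043°

Angular distance δ = d/R = 331.8 / 3958.8 = 0.083813 rad.
Start latitude φ₁ = -0.731869 rad; initial bearing θ = 1.937315 rad.
Destination latitude: φ₂ = arcsin( sin φ₁ cos δ + cos φ₁ sin δ cos θ ) = arcsin(-0.688234) = -43.490°.
For the longitude increment, Δλ = atan2( sin θ sin δ cos φ₁, cos δ − sin φ₁ sin φ₂ ) = atan2(0.058141, 0.536570) = 6.184°.
λ₂ = -156.227° + 6.184° = -150.043°.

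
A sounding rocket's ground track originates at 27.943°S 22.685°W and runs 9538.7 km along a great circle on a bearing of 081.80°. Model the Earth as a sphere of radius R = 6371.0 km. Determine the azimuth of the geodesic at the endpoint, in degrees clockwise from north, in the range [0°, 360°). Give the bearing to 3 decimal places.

δ = 9538.7/6371 = 1.497206 rad (85.7836°).
Converting: φ₁ = -0.487697 rad, θ = 1.427679 rad.
Applying the spherical law of cosines for sides, sin φ₂ = sin φ₁ cos δ + cos φ₁ sin δ cos θ = 0.091207, so φ₂ = 5.233°.
Then Δλ = atan2(0.872016, 0.116263) = 1.438252 rad, from sin θ sin δ cos φ₁ over cos δ − sin φ₁ sin φ₂.
Hence λ₂ = -22.685° + 82.406° = 59.721°.
The forward bearing on arrival equals the back-azimuth from the destination plus 180°.
Back-azimuth from P₂ (5.233°, 59.721°) to P₁ (-27.943°, -22.685°), with Δλ' = λ₁ − λ₂ = -82.406°: atan2( sin Δλ' cos φ₁ , cos φ₂ sin φ₁ − sin φ₂ cos φ₁ cos Δλ' ) = 241.407°.
Final bearing = (241.407° + 180°) mod 360° = 61.407°.

final bearing 61.407°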